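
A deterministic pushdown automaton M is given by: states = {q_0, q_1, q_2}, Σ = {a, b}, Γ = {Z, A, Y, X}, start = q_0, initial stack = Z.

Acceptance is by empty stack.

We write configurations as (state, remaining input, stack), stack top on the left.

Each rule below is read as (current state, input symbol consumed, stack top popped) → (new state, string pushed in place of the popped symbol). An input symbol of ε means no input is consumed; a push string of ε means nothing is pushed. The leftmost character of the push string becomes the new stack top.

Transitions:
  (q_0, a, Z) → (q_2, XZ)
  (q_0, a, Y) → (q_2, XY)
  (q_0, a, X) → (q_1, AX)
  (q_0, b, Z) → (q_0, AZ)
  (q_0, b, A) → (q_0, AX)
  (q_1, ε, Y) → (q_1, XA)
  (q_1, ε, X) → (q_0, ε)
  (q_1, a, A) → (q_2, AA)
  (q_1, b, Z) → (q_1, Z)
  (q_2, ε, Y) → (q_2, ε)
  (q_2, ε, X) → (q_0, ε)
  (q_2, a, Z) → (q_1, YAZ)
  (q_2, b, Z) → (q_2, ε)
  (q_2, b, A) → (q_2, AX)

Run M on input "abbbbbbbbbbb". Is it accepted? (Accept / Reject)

Reject

(q_0, abbbbbbbbbbb, Z) ⊢ (q_2, bbbbbbbbbbb, XZ) ⊢ (q_0, bbbbbbbbbbb, Z) ⊢ (q_0, bbbbbbbbbb, AZ) ⊢ (q_0, bbbbbbbbb, AXZ) ⊢ (q_0, bbbbbbbb, AXXZ) ⊢ (q_0, bbbbbbb, AXXXZ) ⊢ (q_0, bbbbbb, AXXXXZ) ⊢ (q_0, bbbbb, AXXXXXZ) ⊢ (q_0, bbbb, AXXXXXXZ) ⊢ (q_0, bbb, AXXXXXXXZ) ⊢ (q_0, bb, AXXXXXXXXZ) ⊢ (q_0, b, AXXXXXXXXXZ) ⊢ (q_0, ε, AXXXXXXXXXXZ)
All input consumed; stack is AXXXXXXXXXXZ, not empty, and no further ε-move applies.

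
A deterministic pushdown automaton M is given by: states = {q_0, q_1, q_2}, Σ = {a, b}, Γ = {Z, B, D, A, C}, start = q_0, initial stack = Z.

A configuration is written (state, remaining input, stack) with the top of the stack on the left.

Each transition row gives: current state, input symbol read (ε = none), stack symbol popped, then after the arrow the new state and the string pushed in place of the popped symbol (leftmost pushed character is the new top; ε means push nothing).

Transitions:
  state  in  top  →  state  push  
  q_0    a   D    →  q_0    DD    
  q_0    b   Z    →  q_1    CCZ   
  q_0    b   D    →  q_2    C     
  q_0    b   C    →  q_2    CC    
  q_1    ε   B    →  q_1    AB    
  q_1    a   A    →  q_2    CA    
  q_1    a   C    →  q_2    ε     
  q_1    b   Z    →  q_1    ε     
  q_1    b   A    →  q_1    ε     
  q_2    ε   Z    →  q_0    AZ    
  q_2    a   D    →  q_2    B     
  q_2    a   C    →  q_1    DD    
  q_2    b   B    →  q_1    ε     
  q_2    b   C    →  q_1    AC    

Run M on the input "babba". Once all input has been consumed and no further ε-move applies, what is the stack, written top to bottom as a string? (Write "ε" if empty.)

(q_0, babba, Z)
  read b, top Z: go to q_1, push CCZ → (q_1, abba, CCZ)
  read a, top C: go to q_2, push ε → (q_2, bba, CZ)
  read b, top C: go to q_1, push AC → (q_1, ba, ACZ)
  read b, top A: go to q_1, push ε → (q_1, a, CZ)
  read a, top C: go to q_2, push ε → (q_2, ε, Z)
  ε-move, top Z: go to q_0, push AZ → (q_0, ε, AZ)
All input consumed in state q_0 with stack AZ.

AZ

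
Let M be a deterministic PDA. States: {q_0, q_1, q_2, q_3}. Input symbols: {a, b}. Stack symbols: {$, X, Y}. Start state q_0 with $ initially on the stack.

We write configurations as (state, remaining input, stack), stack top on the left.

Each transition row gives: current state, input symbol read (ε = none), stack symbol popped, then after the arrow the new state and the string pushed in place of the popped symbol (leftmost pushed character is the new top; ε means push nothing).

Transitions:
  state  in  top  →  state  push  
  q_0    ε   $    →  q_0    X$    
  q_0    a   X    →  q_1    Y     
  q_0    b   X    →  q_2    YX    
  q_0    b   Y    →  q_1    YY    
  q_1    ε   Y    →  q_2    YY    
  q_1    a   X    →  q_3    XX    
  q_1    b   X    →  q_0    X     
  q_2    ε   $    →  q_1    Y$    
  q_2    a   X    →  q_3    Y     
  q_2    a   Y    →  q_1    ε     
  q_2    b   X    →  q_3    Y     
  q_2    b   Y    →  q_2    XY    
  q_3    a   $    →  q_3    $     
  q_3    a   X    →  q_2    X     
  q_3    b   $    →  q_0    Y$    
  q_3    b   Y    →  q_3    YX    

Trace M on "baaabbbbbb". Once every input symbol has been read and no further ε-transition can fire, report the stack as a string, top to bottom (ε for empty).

(q_0, baaabbbbbb, $)
  ε-move, top $: go to q_0, push X$ → (q_0, baaabbbbbb, X$)
  read b, top X: go to q_2, push YX → (q_2, aaabbbbbb, YX$)
  read a, top Y: go to q_1, push ε → (q_1, aabbbbbb, X$)
  read a, top X: go to q_3, push XX → (q_3, abbbbbb, XX$)
  read a, top X: go to q_2, push X → (q_2, bbbbbb, XX$)
  read b, top X: go to q_3, push Y → (q_3, bbbbb, YX$)
  read b, top Y: go to q_3, push YX → (q_3, bbbb, YXX$)
  read b, top Y: go to q_3, push YX → (q_3, bbb, YXXX$)
  read b, top Y: go to q_3, push YX → (q_3, bb, YXXXX$)
  read b, top Y: go to q_3, push YX → (q_3, b, YXXXXX$)
  read b, top Y: go to q_3, push YX → (q_3, ε, YXXXXXX$)
All input consumed in state q_3 with stack YXXXXXX$.

YXXXXXX$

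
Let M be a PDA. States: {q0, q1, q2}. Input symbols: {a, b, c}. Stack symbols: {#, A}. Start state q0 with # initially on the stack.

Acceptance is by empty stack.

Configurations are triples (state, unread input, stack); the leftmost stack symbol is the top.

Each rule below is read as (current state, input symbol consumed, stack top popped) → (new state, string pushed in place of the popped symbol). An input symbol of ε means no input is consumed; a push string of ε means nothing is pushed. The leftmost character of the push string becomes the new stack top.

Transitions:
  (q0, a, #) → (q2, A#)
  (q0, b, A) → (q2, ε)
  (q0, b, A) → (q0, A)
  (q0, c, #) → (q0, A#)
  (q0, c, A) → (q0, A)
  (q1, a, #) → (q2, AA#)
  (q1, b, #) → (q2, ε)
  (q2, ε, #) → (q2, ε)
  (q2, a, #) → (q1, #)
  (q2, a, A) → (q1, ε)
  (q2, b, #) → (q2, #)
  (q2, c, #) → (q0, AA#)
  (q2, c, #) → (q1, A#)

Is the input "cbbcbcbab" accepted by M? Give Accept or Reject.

One accepting computation: (q0, cbbcbcbab, #) ⊢ (q0, bbcbcbab, A#) ⊢ (q2, bcbcbab, #) ⊢ (q2, cbcbab, #) ⊢ (q0, bcbab, AA#) ⊢ (q0, cbab, AA#) ⊢ (q0, bab, AA#) ⊢ (q2, ab, A#) ⊢ (q1, b, #) ⊢ (q2, ε, ε)
All input consumed and the stack is empty.

Accept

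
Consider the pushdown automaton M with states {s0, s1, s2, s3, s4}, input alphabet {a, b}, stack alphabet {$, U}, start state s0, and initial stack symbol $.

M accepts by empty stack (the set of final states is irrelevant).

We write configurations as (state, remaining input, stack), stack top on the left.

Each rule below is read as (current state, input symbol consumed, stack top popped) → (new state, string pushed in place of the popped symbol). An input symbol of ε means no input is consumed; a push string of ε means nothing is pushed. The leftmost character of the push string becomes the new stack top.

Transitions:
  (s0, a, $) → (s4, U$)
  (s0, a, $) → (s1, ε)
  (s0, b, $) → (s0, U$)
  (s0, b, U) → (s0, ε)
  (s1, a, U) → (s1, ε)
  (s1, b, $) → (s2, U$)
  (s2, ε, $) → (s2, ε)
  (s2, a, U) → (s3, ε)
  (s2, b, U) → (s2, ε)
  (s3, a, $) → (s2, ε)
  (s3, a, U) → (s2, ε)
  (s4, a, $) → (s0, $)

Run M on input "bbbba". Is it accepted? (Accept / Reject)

One accepting computation: (s0, bbbba, $) ⊢ (s0, bbba, U$) ⊢ (s0, bba, $) ⊢ (s0, ba, U$) ⊢ (s0, a, $) ⊢ (s1, ε, ε)
All input consumed and the stack is empty.

Accept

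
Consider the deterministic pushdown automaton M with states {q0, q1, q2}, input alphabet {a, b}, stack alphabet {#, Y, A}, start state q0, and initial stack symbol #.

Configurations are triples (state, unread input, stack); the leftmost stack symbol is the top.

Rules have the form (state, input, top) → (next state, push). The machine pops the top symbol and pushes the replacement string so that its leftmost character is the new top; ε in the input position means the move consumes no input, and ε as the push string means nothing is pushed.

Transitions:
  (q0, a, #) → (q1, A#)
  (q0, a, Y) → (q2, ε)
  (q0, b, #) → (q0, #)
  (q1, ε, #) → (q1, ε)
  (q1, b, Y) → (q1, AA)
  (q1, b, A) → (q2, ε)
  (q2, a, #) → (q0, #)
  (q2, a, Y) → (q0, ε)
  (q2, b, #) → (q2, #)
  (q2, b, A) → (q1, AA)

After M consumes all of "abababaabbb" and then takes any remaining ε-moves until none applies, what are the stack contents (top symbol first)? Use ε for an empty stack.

(q0, abababaabbb, #)
  read a, top #: go to q1, push A# → (q1, bababaabbb, A#)
  read b, top A: go to q2, push ε → (q2, ababaabbb, #)
  read a, top #: go to q0, push # → (q0, babaabbb, #)
  read b, top #: go to q0, push # → (q0, abaabbb, #)
  read a, top #: go to q1, push A# → (q1, baabbb, A#)
  read b, top A: go to q2, push ε → (q2, aabbb, #)
  read a, top #: go to q0, push # → (q0, abbb, #)
  read a, top #: go to q1, push A# → (q1, bbb, A#)
  read b, top A: go to q2, push ε → (q2, bb, #)
  read b, top #: go to q2, push # → (q2, b, #)
  read b, top #: go to q2, push # → (q2, ε, #)
All input consumed in state q2 with stack #.

#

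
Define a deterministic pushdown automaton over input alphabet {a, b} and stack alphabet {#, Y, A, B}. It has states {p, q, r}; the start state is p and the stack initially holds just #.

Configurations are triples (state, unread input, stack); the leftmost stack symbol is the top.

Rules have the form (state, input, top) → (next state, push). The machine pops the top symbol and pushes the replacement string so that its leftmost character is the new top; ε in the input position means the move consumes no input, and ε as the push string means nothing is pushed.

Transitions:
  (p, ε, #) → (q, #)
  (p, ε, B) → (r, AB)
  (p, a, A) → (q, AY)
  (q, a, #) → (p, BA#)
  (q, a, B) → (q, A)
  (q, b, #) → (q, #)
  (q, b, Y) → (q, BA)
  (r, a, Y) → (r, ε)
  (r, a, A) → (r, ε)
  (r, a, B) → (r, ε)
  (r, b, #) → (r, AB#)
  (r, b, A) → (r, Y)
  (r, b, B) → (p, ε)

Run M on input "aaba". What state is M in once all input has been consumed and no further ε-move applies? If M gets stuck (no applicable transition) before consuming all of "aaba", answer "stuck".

(p, aaba, #)
  ε-move, top #: go to q, push # → (q, aaba, #)
  read a, top #: go to p, push BA# → (p, aba, BA#)
  ε-move, top B: go to r, push AB → (r, aba, ABA#)
  read a, top A: go to r, push ε → (r, ba, BA#)
  read b, top B: go to p, push ε → (p, a, A#)
  read a, top A: go to q, push AY → (q, ε, AY#)
All input consumed; M is in state q.

q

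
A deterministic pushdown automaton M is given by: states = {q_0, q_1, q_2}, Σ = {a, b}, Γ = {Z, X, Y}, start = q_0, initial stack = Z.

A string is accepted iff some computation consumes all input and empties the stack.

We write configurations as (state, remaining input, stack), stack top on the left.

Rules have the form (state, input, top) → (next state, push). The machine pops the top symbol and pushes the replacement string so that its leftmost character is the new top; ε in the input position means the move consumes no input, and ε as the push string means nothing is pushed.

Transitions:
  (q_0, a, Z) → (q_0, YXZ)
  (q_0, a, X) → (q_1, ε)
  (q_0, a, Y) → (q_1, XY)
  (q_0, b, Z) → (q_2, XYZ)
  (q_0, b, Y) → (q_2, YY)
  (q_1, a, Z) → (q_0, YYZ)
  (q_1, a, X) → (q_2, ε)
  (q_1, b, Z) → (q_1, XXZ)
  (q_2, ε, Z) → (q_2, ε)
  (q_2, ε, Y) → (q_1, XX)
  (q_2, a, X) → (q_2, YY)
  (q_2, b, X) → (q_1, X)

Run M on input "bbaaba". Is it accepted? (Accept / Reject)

(q_0, bbaaba, Z)
  read b, top Z: go to q_2, push XYZ → (q_2, baaba, XYZ)
  read b, top X: go to q_1, push X → (q_1, aaba, XYZ)
  read a, top X: go to q_2, push ε → (q_2, aba, YZ)
  ε-move, top Y: go to q_1, push XX → (q_1, aba, XXZ)
  read a, top X: go to q_2, push ε → (q_2, ba, XZ)
  read b, top X: go to q_1, push X → (q_1, a, XZ)
  read a, top X: go to q_2, push ε → (q_2, ε, Z)
  ε-move, top Z: go to q_2, push ε → (q_2, ε, ε)
All input consumed and the stack is empty.

Accept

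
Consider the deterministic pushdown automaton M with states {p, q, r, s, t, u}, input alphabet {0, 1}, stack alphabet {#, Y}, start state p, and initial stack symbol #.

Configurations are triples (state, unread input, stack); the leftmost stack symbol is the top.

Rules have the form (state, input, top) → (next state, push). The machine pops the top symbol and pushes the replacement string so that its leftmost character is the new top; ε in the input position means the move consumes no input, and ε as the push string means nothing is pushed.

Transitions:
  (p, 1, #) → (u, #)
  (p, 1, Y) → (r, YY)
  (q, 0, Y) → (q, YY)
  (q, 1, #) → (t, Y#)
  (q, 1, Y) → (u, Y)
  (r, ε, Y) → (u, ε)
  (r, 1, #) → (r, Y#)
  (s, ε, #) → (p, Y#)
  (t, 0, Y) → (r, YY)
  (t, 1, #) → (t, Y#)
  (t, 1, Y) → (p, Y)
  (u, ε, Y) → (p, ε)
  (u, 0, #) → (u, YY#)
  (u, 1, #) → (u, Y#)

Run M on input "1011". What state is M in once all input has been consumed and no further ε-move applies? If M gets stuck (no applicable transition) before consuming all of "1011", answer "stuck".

u

(p, 1011, #)
  read 1, top #: go to u, push # → (u, 011, #)
  read 0, top #: go to u, push YY# → (u, 11, YY#)
  ε-move, top Y: go to p, push ε → (p, 11, Y#)
  read 1, top Y: go to r, push YY → (r, 1, YY#)
  ε-move, top Y: go to u, push ε → (u, 1, Y#)
  ε-move, top Y: go to p, push ε → (p, 1, #)
  read 1, top #: go to u, push # → (u, ε, #)
All input consumed; M is in state u.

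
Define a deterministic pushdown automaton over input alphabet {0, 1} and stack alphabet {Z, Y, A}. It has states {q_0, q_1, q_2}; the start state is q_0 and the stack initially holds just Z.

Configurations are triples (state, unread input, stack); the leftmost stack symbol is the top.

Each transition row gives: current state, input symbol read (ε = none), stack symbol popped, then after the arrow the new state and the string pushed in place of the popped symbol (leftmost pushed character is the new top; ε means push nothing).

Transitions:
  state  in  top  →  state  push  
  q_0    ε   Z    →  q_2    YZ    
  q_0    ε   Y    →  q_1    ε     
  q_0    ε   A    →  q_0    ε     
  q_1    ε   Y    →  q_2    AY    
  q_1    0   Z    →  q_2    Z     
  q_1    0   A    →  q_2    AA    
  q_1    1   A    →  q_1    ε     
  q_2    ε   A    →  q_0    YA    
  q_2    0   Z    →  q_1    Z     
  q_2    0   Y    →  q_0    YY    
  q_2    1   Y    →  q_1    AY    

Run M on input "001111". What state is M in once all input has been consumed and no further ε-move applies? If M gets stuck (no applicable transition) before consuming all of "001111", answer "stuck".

q_1

(q_0, 001111, Z)
  ε-move, top Z: go to q_2, push YZ → (q_2, 001111, YZ)
  read 0, top Y: go to q_0, push YY → (q_0, 01111, YYZ)
  ε-move, top Y: go to q_1, push ε → (q_1, 01111, YZ)
  ε-move, top Y: go to q_2, push AY → (q_2, 01111, AYZ)
  ε-move, top A: go to q_0, push YA → (q_0, 01111, YAYZ)
  ε-move, top Y: go to q_1, push ε → (q_1, 01111, AYZ)
  read 0, top A: go to q_2, push AA → (q_2, 1111, AAYZ)
  ε-move, top A: go to q_0, push YA → (q_0, 1111, YAAYZ)
  ε-move, top Y: go to q_1, push ε → (q_1, 1111, AAYZ)
  read 1, top A: go to q_1, push ε → (q_1, 111, AYZ)
  read 1, top A: go to q_1, push ε → (q_1, 11, YZ)
  ε-move, top Y: go to q_2, push AY → (q_2, 11, AYZ)
  ε-move, top A: go to q_0, push YA → (q_0, 11, YAYZ)
  ε-move, top Y: go to q_1, push ε → (q_1, 11, AYZ)
  read 1, top A: go to q_1, push ε → (q_1, 1, YZ)
  ε-move, top Y: go to q_2, push AY → (q_2, 1, AYZ)
  ε-move, top A: go to q_0, push YA → (q_0, 1, YAYZ)
  ε-move, top Y: go to q_1, push ε → (q_1, 1, AYZ)
  read 1, top A: go to q_1, push ε → (q_1, ε, YZ)
  ε-move, top Y: go to q_2, push AY → (q_2, ε, AYZ)
  ε-move, top A: go to q_0, push YA → (q_0, ε, YAYZ)
  ε-move, top Y: go to q_1, push ε → (q_1, ε, AYZ)
All input consumed; M is in state q_1.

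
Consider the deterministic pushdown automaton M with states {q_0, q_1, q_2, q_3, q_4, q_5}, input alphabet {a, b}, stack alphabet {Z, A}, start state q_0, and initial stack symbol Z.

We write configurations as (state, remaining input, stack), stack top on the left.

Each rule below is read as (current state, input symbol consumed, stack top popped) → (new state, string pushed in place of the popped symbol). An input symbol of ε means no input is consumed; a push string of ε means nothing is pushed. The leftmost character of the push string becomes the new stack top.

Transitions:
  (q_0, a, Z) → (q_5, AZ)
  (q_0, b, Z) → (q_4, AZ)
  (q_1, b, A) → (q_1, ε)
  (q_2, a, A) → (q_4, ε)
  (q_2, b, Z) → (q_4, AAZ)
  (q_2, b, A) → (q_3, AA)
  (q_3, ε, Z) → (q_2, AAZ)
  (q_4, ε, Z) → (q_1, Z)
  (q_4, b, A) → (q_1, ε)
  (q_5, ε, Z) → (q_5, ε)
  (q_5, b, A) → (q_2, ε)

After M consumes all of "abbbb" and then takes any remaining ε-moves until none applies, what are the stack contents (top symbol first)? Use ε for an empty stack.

Z

(q_0, abbbb, Z)
  read a, top Z: go to q_5, push AZ → (q_5, bbbb, AZ)
  read b, top A: go to q_2, push ε → (q_2, bbb, Z)
  read b, top Z: go to q_4, push AAZ → (q_4, bb, AAZ)
  read b, top A: go to q_1, push ε → (q_1, b, AZ)
  read b, top A: go to q_1, push ε → (q_1, ε, Z)
All input consumed in state q_1 with stack Z.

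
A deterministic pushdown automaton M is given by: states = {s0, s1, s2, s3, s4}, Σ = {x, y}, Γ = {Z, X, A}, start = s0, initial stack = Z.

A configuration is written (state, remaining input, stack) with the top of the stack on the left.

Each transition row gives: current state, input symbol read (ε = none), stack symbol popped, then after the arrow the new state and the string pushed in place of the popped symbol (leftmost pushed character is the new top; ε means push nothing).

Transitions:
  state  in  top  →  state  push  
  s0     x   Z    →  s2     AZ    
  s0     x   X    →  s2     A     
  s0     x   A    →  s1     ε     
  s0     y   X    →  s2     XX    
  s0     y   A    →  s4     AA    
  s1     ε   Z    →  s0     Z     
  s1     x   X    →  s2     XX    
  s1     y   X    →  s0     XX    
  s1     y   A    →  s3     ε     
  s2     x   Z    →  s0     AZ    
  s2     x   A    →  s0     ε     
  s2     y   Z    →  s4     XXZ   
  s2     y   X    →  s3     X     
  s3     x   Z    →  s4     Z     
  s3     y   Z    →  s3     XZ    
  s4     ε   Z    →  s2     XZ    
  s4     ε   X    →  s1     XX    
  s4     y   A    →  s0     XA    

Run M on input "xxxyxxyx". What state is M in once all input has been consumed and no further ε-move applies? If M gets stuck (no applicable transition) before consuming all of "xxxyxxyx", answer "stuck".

(s0, xxxyxxyx, Z) ⊢ (s2, xxyxxyx, AZ) ⊢ (s0, xyxxyx, Z) ⊢ (s2, yxxyx, AZ)
No transition for (s2, y, top A); M blocks with input yxxyx remaining.

stuck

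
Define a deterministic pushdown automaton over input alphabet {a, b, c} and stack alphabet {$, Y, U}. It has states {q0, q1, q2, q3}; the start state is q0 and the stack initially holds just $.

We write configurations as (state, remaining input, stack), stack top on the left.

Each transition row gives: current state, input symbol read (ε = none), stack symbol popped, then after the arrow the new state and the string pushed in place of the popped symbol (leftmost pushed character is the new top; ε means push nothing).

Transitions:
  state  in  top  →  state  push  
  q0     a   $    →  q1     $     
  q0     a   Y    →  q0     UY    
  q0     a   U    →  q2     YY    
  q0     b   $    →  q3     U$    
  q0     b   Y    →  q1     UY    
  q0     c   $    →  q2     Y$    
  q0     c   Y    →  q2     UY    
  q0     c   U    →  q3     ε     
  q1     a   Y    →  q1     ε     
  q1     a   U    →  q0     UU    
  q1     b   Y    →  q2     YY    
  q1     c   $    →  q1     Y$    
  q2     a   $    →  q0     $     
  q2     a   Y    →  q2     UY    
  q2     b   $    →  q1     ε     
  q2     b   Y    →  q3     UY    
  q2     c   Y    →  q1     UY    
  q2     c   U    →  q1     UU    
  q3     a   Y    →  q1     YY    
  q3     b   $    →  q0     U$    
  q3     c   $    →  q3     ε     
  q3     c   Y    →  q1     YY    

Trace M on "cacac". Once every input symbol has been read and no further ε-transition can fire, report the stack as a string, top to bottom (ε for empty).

UUY$

(q0, cacac, $)
  read c, top $: go to q2, push Y$ → (q2, acac, Y$)
  read a, top Y: go to q2, push UY → (q2, cac, UY$)
  read c, top U: go to q1, push UU → (q1, ac, UUY$)
  read a, top U: go to q0, push UU → (q0, c, UUUY$)
  read c, top U: go to q3, push ε → (q3, ε, UUY$)
All input consumed in state q3 with stack UUY$.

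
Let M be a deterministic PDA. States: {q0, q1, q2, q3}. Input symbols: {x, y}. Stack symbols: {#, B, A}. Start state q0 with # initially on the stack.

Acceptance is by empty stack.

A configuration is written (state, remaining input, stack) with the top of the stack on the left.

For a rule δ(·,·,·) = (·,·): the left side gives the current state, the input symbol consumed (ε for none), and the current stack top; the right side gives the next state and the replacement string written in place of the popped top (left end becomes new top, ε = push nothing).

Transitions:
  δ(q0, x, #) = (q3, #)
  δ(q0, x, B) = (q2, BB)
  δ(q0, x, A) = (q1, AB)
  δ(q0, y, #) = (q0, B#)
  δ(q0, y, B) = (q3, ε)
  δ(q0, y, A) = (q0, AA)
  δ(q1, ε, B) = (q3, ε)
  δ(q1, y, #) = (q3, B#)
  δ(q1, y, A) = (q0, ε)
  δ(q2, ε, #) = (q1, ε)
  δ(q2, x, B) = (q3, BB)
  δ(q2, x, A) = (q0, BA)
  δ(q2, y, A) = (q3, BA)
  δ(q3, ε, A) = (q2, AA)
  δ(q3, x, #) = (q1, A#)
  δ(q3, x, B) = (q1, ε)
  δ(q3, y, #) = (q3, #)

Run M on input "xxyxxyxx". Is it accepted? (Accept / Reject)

(q0, xxyxxyxx, #)
  read x, top #: go to q3, push # → (q3, xyxxyxx, #)
  read x, top #: go to q1, push A# → (q1, yxxyxx, A#)
  read y, top A: go to q0, push ε → (q0, xxyxx, #)
  read x, top #: go to q3, push # → (q3, xyxx, #)
  read x, top #: go to q1, push A# → (q1, yxx, A#)
  read y, top A: go to q0, push ε → (q0, xx, #)
  read x, top #: go to q3, push # → (q3, x, #)
  read x, top #: go to q1, push A# → (q1, ε, A#)
All input consumed; stack is A#, not empty, and no further ε-move applies.

Reject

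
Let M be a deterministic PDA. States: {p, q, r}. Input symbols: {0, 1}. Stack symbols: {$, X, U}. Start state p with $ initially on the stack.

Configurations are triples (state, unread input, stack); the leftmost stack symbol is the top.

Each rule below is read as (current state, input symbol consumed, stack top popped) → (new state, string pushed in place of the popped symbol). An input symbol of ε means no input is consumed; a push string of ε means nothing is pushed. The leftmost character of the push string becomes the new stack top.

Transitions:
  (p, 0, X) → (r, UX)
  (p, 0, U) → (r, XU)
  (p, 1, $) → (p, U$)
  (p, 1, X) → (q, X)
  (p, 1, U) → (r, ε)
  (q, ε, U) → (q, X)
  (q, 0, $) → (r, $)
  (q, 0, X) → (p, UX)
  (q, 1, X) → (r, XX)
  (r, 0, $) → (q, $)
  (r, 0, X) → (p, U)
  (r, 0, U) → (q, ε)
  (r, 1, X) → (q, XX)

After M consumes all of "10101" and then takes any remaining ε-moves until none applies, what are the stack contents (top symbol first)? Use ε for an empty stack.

(p, 10101, $) ⊢ (p, 0101, U$) ⊢ (r, 101, XU$) ⊢ (q, 01, XXU$) ⊢ (p, 1, UXXU$) ⊢ (r, ε, XXU$)
All input consumed in state r with stack XXU$.

XXU$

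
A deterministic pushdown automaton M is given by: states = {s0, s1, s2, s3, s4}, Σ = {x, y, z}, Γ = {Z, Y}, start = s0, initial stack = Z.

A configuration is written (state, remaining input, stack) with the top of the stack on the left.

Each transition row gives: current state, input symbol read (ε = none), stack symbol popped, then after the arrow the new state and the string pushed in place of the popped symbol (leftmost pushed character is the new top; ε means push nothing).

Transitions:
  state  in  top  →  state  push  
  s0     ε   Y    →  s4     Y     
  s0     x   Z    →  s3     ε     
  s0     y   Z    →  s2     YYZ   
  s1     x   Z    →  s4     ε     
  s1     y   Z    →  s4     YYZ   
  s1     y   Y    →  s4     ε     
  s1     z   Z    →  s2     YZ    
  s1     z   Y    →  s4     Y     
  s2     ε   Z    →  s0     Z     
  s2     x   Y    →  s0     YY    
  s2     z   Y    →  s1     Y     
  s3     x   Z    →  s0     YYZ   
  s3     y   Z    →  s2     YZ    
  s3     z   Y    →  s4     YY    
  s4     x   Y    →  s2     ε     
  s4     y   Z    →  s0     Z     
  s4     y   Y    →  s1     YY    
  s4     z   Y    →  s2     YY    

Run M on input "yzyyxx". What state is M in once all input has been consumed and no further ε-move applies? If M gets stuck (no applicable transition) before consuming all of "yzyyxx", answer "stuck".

stuck

(s0, yzyyxx, Z)
  read y, top Z: go to s2, push YYZ → (s2, zyyxx, YYZ)
  read z, top Y: go to s1, push Y → (s1, yyxx, YYZ)
  read y, top Y: go to s4, push ε → (s4, yxx, YZ)
  read y, top Y: go to s1, push YY → (s1, xx, YYZ)
No transition for (s1, x, top Y); M blocks with input xx remaining.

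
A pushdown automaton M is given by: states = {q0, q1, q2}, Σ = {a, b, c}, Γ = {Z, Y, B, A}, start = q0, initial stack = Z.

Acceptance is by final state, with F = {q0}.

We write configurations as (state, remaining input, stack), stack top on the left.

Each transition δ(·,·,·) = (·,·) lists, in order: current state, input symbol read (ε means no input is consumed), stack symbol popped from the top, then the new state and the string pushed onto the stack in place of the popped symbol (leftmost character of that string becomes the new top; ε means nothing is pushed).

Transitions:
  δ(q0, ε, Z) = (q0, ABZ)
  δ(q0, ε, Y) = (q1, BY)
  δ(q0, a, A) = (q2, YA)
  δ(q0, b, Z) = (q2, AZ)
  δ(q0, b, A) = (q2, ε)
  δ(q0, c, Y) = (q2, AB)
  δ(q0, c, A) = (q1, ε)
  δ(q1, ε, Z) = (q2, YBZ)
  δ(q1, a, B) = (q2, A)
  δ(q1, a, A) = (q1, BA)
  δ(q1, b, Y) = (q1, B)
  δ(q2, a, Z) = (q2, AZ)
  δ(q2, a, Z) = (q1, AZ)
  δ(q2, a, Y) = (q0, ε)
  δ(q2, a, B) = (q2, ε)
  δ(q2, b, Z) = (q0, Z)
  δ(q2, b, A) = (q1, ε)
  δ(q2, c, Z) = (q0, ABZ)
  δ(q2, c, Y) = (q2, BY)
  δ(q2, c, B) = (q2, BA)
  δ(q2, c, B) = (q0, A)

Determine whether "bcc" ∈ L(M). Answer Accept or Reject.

One accepting computation: (q0, bcc, Z) ⊢ (q0, bcc, ABZ) ⊢ (q2, cc, BZ) ⊢ (q2, c, BAZ) ⊢ (q0, ε, AAZ)
All input consumed and state q0 ∈ F.

Accept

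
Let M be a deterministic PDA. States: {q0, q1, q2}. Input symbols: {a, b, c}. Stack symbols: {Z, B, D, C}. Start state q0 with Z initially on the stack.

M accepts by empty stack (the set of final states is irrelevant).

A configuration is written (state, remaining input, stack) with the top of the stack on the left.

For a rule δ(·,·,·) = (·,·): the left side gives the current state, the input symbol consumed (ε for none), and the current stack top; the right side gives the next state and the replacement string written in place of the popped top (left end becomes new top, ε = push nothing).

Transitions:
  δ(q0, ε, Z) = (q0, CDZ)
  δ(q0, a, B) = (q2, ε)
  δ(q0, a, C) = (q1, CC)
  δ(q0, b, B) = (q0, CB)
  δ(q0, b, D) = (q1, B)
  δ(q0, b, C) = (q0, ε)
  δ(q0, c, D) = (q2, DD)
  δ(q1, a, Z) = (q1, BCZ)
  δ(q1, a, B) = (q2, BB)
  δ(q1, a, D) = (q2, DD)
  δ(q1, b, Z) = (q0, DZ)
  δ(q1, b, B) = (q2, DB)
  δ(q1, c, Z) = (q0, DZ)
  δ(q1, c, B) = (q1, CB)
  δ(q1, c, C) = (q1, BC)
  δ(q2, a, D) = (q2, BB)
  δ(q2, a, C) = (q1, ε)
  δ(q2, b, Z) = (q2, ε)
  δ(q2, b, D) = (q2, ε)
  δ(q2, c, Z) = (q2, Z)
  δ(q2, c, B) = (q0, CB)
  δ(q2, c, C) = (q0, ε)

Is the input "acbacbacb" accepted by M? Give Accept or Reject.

(q0, acbacbacb, Z)
  ε-move, top Z: go to q0, push CDZ → (q0, acbacbacb, CDZ)
  read a, top C: go to q1, push CC → (q1, cbacbacb, CCDZ)
  read c, top C: go to q1, push BC → (q1, bacbacb, BCCDZ)
  read b, top B: go to q2, push DB → (q2, acbacb, DBCCDZ)
  read a, top D: go to q2, push BB → (q2, cbacb, BBBCCDZ)
  read c, top B: go to q0, push CB → (q0, bacb, CBBBCCDZ)
  read b, top C: go to q0, push ε → (q0, acb, BBBCCDZ)
  read a, top B: go to q2, push ε → (q2, cb, BBCCDZ)
  read c, top B: go to q0, push CB → (q0, b, CBBCCDZ)
  read b, top C: go to q0, push ε → (q0, ε, BBCCDZ)
All input consumed; stack is BBCCDZ, not empty, and no further ε-move applies.

Reject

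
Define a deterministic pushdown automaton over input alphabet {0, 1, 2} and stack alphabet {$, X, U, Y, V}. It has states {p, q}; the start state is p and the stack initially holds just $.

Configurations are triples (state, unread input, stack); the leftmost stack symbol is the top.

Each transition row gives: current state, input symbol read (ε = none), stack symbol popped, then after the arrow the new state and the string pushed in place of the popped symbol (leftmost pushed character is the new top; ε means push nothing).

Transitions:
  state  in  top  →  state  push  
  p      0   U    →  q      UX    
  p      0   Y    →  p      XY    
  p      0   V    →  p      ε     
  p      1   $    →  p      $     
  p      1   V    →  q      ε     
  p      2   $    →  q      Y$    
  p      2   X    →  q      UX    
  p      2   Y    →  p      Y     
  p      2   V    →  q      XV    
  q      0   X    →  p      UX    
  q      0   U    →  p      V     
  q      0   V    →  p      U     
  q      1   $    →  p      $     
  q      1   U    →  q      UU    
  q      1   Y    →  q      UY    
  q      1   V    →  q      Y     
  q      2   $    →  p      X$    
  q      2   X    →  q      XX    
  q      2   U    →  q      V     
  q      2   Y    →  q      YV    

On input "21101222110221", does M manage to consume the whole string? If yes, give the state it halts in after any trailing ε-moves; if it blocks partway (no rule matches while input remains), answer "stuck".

(p, 21101222110221, $) ⊢ (q, 1101222110221, Y$) ⊢ (q, 101222110221, UY$) ⊢ (q, 01222110221, UUY$) ⊢ (p, 1222110221, VUY$) ⊢ (q, 222110221, UY$) ⊢ (q, 22110221, VY$)
No transition for (q, 2, top V); M blocks with input 22110221 remaining.

stuck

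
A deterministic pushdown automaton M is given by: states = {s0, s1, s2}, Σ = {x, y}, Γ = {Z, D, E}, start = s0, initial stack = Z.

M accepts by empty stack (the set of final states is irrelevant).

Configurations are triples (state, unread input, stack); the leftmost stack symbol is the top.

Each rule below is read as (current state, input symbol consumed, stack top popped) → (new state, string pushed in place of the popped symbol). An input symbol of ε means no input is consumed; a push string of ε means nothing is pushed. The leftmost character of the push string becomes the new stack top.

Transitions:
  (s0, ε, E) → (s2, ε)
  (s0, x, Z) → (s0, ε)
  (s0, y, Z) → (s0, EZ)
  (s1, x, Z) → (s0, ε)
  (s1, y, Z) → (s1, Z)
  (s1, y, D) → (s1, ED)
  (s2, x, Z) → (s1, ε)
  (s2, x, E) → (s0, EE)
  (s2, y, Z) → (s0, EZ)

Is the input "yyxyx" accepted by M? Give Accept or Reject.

(s0, yyxyx, Z)
  read y, top Z: go to s0, push EZ → (s0, yxyx, EZ)
  ε-move, top E: go to s2, push ε → (s2, yxyx, Z)
  read y, top Z: go to s0, push EZ → (s0, xyx, EZ)
  ε-move, top E: go to s2, push ε → (s2, xyx, Z)
  read x, top Z: go to s1, push ε → (s1, yx, ε)
No transition applies at (s1, yx, ε); input not fully consumed.

Reject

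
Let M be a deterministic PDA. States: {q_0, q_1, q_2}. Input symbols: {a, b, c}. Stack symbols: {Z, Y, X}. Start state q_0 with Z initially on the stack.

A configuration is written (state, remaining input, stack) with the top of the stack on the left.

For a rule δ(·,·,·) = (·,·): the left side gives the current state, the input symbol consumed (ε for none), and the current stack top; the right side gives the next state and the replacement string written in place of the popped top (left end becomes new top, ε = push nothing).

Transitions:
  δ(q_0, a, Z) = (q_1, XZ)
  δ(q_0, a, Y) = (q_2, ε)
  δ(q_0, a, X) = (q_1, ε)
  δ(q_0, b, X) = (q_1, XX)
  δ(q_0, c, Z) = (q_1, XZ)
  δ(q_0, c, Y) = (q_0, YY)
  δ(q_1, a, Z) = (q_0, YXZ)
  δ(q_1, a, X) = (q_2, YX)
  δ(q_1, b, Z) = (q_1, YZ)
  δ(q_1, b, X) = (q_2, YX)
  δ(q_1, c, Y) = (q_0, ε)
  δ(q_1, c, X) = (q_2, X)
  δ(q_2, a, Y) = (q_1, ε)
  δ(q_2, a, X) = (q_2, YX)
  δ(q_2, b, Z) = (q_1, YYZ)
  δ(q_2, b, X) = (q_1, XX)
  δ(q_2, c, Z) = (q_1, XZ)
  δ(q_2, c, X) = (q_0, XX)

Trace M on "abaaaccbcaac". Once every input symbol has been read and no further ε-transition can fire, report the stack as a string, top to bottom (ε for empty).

XXXZ

(q_0, abaaaccbcaac, Z)
  read a, top Z: go to q_1, push XZ → (q_1, baaaccbcaac, XZ)
  read b, top X: go to q_2, push YX → (q_2, aaaccbcaac, YXZ)
  read a, top Y: go to q_1, push ε → (q_1, aaccbcaac, XZ)
  read a, top X: go to q_2, push YX → (q_2, accbcaac, YXZ)
  read a, top Y: go to q_1, push ε → (q_1, ccbcaac, XZ)
  read c, top X: go to q_2, push X → (q_2, cbcaac, XZ)
  read c, top X: go to q_0, push XX → (q_0, bcaac, XXZ)
  read b, top X: go to q_1, push XX → (q_1, caac, XXXZ)
  read c, top X: go to q_2, push X → (q_2, aac, XXXZ)
  read a, top X: go to q_2, push YX → (q_2, ac, YXXXZ)
  read a, top Y: go to q_1, push ε → (q_1, c, XXXZ)
  read c, top X: go to q_2, push X → (q_2, ε, XXXZ)
All input consumed in state q_2 with stack XXXZ.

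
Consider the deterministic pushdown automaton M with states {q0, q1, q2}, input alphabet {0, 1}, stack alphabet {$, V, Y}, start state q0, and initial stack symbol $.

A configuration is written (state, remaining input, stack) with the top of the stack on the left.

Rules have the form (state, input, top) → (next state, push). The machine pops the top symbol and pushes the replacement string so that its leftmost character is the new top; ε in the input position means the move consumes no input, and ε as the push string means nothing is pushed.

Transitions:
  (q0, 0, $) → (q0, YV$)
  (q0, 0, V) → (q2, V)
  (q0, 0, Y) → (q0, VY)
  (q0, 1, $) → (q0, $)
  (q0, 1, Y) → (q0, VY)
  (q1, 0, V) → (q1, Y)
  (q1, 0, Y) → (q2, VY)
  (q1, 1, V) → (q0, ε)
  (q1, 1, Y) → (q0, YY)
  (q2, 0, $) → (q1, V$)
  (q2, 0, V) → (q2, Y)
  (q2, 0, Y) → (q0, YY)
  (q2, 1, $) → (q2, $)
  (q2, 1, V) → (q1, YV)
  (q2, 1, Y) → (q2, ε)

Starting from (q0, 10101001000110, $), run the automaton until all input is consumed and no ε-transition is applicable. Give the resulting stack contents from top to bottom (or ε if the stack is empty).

(q0, 10101001000110, $) ⊢ (q0, 0101001000110, $) ⊢ (q0, 101001000110, YV$) ⊢ (q0, 01001000110, VYV$) ⊢ (q2, 1001000110, VYV$) ⊢ (q1, 001000110, YVYV$) ⊢ (q2, 01000110, VYVYV$) ⊢ (q2, 1000110, YYVYV$) ⊢ (q2, 000110, YVYV$) ⊢ (q0, 00110, YYVYV$) ⊢ (q0, 0110, VYYVYV$) ⊢ (q2, 110, VYYVYV$) ⊢ (q1, 10, YVYYVYV$) ⊢ (q0, 0, YYVYYVYV$) ⊢ (q0, ε, VYYVYYVYV$)
All input consumed in state q0 with stack VYYVYYVYV$.

VYYVYYVYV$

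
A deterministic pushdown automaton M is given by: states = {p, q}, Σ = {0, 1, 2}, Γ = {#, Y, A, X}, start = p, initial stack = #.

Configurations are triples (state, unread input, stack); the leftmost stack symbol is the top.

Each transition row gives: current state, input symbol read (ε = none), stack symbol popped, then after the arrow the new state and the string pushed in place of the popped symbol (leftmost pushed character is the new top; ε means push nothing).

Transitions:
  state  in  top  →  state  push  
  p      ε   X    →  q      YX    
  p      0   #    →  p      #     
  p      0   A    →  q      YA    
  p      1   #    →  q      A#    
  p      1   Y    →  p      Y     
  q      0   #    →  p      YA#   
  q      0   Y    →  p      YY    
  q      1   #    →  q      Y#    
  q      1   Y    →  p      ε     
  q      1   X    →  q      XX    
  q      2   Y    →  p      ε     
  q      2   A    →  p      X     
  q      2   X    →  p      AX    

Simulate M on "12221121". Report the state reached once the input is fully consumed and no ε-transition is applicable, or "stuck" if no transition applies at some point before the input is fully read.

q

(p, 12221121, #)
  read 1, top #: go to q, push A# → (q, 2221121, A#)
  read 2, top A: go to p, push X → (p, 221121, X#)
  ε-move, top X: go to q, push YX → (q, 221121, YX#)
  read 2, top Y: go to p, push ε → (p, 21121, X#)
  ε-move, top X: go to q, push YX → (q, 21121, YX#)
  read 2, top Y: go to p, push ε → (p, 1121, X#)
  ε-move, top X: go to q, push YX → (q, 1121, YX#)
  read 1, top Y: go to p, push ε → (p, 121, X#)
  ε-move, top X: go to q, push YX → (q, 121, YX#)
  read 1, top Y: go to p, push ε → (p, 21, X#)
  ε-move, top X: go to q, push YX → (q, 21, YX#)
  read 2, top Y: go to p, push ε → (p, 1, X#)
  ε-move, top X: go to q, push YX → (q, 1, YX#)
  read 1, top Y: go to p, push ε → (p, ε, X#)
  ε-move, top X: go to q, push YX → (q, ε, YX#)
All input consumed; M is in state q.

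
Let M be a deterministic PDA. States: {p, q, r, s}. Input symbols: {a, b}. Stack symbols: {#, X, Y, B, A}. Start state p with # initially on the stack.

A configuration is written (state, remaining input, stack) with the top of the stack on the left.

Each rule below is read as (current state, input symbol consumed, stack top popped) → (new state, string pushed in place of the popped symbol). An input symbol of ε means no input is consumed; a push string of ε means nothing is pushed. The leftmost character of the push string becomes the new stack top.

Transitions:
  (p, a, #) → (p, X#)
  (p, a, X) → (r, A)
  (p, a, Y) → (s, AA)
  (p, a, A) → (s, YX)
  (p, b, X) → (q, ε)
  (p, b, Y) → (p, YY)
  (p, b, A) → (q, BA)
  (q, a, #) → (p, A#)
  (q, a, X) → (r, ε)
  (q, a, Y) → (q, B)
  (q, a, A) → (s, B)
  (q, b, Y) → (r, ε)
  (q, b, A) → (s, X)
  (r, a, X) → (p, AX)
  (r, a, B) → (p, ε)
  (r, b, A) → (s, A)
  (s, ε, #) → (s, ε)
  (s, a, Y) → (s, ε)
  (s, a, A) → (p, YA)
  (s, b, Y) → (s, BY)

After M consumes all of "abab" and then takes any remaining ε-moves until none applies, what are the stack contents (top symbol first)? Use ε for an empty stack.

(p, abab, #)
  read a, top #: go to p, push X# → (p, bab, X#)
  read b, top X: go to q, push ε → (q, ab, #)
  read a, top #: go to p, push A# → (p, b, A#)
  read b, top A: go to q, push BA → (q, ε, BA#)
All input consumed in state q with stack BA#.

BA#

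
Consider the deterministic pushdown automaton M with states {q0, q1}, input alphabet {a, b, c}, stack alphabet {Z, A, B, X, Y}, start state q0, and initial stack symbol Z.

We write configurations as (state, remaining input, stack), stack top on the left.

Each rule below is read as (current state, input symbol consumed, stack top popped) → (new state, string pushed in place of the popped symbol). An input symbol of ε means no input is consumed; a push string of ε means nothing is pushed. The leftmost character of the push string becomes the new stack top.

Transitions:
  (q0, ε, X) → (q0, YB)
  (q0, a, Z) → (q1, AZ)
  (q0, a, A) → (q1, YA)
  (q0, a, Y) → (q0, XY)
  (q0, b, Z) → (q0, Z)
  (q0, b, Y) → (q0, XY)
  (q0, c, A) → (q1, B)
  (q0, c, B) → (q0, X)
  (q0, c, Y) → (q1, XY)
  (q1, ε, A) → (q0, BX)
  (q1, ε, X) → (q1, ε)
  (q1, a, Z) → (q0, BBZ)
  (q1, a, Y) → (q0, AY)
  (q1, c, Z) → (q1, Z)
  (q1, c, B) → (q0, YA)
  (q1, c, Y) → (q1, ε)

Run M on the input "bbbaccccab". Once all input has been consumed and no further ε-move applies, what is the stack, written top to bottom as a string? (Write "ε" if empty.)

(q0, bbbaccccab, Z) ⊢ (q0, bbaccccab, Z) ⊢ (q0, baccccab, Z) ⊢ (q0, accccab, Z) ⊢ (q1, ccccab, AZ) ⊢ (q0, ccccab, BXZ) ⊢ (q0, cccab, XXZ) ⊢ (q0, cccab, YBXZ) ⊢ (q1, ccab, XYBXZ) ⊢ (q1, ccab, YBXZ) ⊢ (q1, cab, BXZ) ⊢ (q0, ab, YAXZ) ⊢ (q0, b, XYAXZ) ⊢ (q0, b, YBYAXZ) ⊢ (q0, ε, XYBYAXZ) ⊢ (q0, ε, YBYBYAXZ)
All input consumed in state q0 with stack YBYBYAXZ.

YBYBYAXZ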